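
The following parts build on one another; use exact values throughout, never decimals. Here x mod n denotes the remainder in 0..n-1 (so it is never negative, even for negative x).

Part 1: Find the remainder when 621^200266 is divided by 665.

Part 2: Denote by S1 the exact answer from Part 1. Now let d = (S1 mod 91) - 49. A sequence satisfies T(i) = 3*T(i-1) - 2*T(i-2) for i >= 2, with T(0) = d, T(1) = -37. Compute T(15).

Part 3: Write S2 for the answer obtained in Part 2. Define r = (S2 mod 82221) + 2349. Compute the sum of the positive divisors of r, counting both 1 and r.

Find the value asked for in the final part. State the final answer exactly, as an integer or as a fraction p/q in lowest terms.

66390

Part 1: squarings mod 665: 621^1=621, 621^2=606, 621^4=156, 621^8=396, 621^16=541, 621^32=81, 621^64=576, 621^128=606, 621^256=156, 621^512=396, 621^1024=541, 621^2048=81, 621^4096=576, 621^8192=606, 621^16384=156, 621^32768=396, 621^65536=541, 621^131072=81; 621^200266 = 621^2 * 621^8 * 621^64 * 621^512 * 621^1024 * 621^2048 * 621^65536 * 621^131072 = 541 (mod 665); answer 541
Part 2: S1 = 541; d = 37; T(2) = 3*(-37) - 2*(37) = -185; iterating: T(2)=-185, T(3)=-481, T(4)=-1073, T(5)=-2257, T(6)=-4625, T(7)=-9361, T(8)=-18833, T(9)=-37777, T(10)=-75665, T(11)=-151441, T(12)=-302993, T(13)=-606097, T(14)=-1212305, T(15)=-2424721; answer -2424721
Part 3: S2 = -2424721; r = 44258; 44258 = 2 * 22129; sigma = (1 + 2) * (1 + 22129) = 3 * 22130 = 66390; answer 66390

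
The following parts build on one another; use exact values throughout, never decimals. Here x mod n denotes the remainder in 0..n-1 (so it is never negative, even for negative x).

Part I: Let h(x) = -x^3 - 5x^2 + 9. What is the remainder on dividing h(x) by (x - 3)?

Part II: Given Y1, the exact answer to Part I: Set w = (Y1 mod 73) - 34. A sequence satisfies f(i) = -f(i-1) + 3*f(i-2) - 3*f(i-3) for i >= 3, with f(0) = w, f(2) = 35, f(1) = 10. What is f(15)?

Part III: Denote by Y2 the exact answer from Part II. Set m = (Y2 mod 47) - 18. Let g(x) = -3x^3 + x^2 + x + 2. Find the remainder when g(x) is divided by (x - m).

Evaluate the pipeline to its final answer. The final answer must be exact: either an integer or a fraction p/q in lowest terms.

Part I: remainder = value at the root: -1*(3)^3 - 5*(3)^2 + 9 = (-27) + (-45) + (9) = -63; answer -63
Part II: Y1 = -63; w = -24; f(3) = -1*(35) + 3*(10) - 3*(-24) = 67; iterating: f(3)=67, f(4)=8, f(5)=88, f(6)=-265, f(7)=505, f(8)=-1564, f(9)=3874, f(10)=-10081, f(11)=26395, f(12)=-68260, f(13)=177688, f(14)=-461653, f(15)=1199497; answer 1199497
Part III: Y2 = 1199497; m = -8; remainder = value at the root: -3*(-8)^3 + 1*(-8)^2 + 1*(-8)^1 + 2 = (1536) + (64) + (-8) + (2) = 1594; answer 1594

1594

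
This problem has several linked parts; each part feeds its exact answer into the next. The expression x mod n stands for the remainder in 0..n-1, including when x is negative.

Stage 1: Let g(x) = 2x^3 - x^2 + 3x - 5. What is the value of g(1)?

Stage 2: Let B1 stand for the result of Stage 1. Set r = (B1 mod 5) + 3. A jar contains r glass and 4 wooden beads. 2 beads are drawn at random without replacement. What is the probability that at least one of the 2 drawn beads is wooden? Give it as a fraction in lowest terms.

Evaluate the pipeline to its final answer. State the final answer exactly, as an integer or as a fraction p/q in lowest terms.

34/55

Stage 1: 2*(1)^3 - 1*(1)^2 + 3*(1)^1 - 5 = (2) + (-1) + (3) + (-5) = -1; answer -1
Stage 2: B1 = -1; r = 7; total draws C(11,2) = 55; complement C(7,2) = 21; favorable 55 - 21 = 34; P = 34/55; answer 34/55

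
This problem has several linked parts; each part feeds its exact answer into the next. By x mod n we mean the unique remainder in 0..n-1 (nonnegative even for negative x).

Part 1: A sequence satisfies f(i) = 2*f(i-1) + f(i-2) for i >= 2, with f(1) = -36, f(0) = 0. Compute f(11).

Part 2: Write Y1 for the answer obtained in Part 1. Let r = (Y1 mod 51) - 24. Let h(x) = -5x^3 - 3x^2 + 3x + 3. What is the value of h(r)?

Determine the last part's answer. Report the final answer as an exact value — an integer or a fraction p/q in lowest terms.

-150

Part 1: f(2) = 2*(-36) + 1*(0) = -72; iterating: f(2)=-72, f(3)=-180, f(4)=-432, f(5)=-1044, f(6)=-2520, f(7)=-6084, f(8)=-14688, f(9)=-35460, f(10)=-85608, f(11)=-206676; answer -206676
Part 2: Y1 = -206676; r = 3; -5*(3)^3 - 3*(3)^2 + 3*(3)^1 + 3 = (-135) + (-27) + (9) + (3) = -150; answer -150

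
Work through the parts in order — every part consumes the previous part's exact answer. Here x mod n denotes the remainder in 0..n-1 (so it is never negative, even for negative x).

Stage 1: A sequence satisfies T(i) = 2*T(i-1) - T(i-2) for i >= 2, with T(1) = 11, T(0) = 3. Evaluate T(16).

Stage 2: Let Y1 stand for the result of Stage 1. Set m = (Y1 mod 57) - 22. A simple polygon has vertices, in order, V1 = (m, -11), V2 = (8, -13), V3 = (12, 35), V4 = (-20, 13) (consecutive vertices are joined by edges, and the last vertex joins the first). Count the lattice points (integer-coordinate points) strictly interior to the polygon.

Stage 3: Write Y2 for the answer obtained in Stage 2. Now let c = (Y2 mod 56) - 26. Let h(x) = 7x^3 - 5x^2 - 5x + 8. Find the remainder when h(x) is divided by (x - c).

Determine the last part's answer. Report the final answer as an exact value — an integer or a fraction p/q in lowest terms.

-967

Stage 1: T(2) = 2*(11) - 1*(3) = 19; iterating: T(2)=19, T(3)=27, T(4)=35, T(5)=43, T(6)=51, T(7)=59, T(8)=67, T(9)=75, T(10)=83, T(11)=91, T(12)=99, T(13)=107, T(14)=115, T(15)=123, T(16)=131; answer 131
Stage 2: Y1 = 131; m = -5; cross terms: (-5*-13 - 8*-11)=153, (8*35 - 12*-13)=436, (12*13 - -20*35)=856, (-20*-11 - -5*13)=285; twice the area = |1730| = 1730; area = 865; boundary points = 1 + 4 + 2 + 3 = 10; strictly interior points = area - boundary/2 + 1 = 861; answer 861
Stage 3: Y2 = 861; c = -5; remainder = value at the root: 7*(-5)^3 - 5*(-5)^2 - 5*(-5)^1 + 8 = (-875) + (-125) + (25) + (8) = -967; answer -967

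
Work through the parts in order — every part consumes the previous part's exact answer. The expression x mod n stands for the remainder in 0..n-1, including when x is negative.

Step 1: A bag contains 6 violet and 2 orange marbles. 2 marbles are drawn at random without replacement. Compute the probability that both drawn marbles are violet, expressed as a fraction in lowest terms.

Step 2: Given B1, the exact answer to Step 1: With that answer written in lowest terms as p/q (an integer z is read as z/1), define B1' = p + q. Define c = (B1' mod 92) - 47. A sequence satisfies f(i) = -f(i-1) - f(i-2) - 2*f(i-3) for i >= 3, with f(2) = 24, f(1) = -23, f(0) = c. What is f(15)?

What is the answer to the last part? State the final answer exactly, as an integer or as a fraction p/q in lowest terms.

Step 1: total draws C(8,2) = 28; favorable C(6,2) = 15; P = 15/28; answer 15/28
Step 2: B1 = 15/28; threaded value p + q = 43; c = -4; f(3) = -1*(24) - 1*(-23) - 2*(-4) = 7; iterating: f(3)=7, f(4)=15, f(5)=-70, f(6)=41, f(7)=-1, f(8)=100, f(9)=-181, f(10)=83, f(11)=-102, f(12)=381, f(13)=-445, f(14)=268, f(15)=-585; answer -585

-585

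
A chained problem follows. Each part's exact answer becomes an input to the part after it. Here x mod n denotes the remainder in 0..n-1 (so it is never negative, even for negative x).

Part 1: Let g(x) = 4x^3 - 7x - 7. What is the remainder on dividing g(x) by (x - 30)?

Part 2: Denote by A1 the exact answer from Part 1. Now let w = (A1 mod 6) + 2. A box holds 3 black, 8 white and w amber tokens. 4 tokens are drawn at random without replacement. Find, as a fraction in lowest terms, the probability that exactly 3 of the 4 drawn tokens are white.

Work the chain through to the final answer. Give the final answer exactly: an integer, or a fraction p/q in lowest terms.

28/153

Part 1: remainder = value at the root: 4*(30)^3 - 7*(30)^1 - 7 = (108000) + (-210) + (-7) = 107783; answer 107783
Part 2: A1 = 107783; w = 7; total draws C(18,4) = 3060; favorable C(8,3)*C(10,1) = 560; P = 28/153; answer 28/153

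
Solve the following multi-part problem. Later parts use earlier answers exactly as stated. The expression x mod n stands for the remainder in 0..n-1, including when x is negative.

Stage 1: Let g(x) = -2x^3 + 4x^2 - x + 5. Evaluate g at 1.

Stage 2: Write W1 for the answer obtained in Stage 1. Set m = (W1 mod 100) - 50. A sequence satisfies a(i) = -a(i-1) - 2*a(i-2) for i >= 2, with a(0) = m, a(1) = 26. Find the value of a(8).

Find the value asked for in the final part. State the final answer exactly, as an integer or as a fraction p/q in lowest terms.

Stage 1: -2*(1)^3 + 4*(1)^2 - 1*(1)^1 + 5 = (-2) + (4) + (-1) + (5) = 6; answer 6
Stage 2: W1 = 6; m = -44; a(2) = -1*(26) - 2*(-44) = 62; iterating: a(2)=62, a(3)=-114, a(4)=-10, a(5)=238, a(6)=-218, a(7)=-258, a(8)=694; answer 694

694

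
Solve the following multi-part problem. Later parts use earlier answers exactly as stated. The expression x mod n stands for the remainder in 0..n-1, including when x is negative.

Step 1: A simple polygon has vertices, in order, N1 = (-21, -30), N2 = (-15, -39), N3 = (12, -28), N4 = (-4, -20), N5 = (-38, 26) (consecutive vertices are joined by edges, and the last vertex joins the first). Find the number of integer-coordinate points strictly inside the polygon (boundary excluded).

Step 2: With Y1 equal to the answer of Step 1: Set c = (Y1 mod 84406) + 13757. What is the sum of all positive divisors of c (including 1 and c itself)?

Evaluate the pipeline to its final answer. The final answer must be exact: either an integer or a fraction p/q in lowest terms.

Step 1: cross terms: (-21*-39 - -15*-30)=369, (-15*-28 - 12*-39)=888, (12*-20 - -4*-28)=-352, (-4*26 - -38*-20)=-864, (-38*-30 - -21*26)=1686; twice the area = |1727| = 1727; area = 1727/2; boundary points = 3 + 1 + 8 + 2 + 1 = 15; strictly interior points = area - boundary/2 + 1 = 857; answer 857
Step 2: Y1 = 857; c = 14614; 14614 = 2 * 7307; sigma = (1 + 2) * (1 + 7307) = 3 * 7308 = 21924; answer 21924

21924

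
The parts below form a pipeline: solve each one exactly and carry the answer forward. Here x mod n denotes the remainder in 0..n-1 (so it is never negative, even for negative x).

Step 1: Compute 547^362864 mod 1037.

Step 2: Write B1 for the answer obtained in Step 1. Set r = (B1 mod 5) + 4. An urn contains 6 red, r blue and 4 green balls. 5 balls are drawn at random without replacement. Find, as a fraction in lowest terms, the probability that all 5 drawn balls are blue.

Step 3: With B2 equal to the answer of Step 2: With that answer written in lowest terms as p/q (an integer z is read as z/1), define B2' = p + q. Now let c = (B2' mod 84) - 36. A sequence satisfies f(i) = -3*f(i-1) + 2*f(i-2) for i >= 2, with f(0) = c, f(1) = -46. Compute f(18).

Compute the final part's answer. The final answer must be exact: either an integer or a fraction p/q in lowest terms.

127272604346

Step 1: squarings mod 1037: 547^1=547, 547^2=553, 547^4=931, 547^8=866, 547^16=205, 547^32=545, 547^64=443, 547^128=256, 547^256=205, 547^512=545, 547^1024=443, 547^2048=256, 547^4096=205, 547^8192=545, 547^16384=443, 547^32768=256, 547^65536=205, 547^131072=545, 547^262144=443; 547^362864 = 547^16 * 547^32 * 547^64 * 547^256 * 547^2048 * 547^32768 * 547^65536 * 547^262144 = 86 (mod 1037); answer 86
Step 2: B1 = 86; r = 5; total draws C(15,5) = 3003; favorable C(5,5) = 1; P = 1/3003; answer 1/3003
Step 3: B2 = 1/3003; threaded value p + q = 3004; c = 28; f(2) = -3*(-46) + 2*(28) = 194; iterating: f(2)=194, f(3)=-674, f(4)=2410, f(5)=-8578, f(6)=30554, f(7)=-108818, f(8)=387562, f(9)=-1380322, f(10)=4916090, f(11)=-17508914, f(12)=62358922, f(13)=-222094594, f(14)=791001626, f(15)=-2817194066, f(16)=10033585450, f(17)=-35735144482, f(18)=127272604346; answer 127272604346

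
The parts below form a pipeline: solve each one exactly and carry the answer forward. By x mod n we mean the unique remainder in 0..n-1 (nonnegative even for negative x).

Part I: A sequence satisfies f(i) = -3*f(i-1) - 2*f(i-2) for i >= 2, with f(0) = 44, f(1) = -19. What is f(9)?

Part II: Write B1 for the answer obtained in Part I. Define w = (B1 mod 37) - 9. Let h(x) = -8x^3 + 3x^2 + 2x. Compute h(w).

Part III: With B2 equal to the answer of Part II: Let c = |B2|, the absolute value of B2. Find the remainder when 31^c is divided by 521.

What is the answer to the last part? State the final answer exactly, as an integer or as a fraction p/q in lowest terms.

309

Part I: f(2) = -3*(-19) - 2*(44) = -31; iterating: f(2)=-31, f(3)=131, f(4)=-331, f(5)=731, f(6)=-1531, f(7)=3131, f(8)=-6331, f(9)=12731; answer 12731
Part II: B1 = 12731; w = -6; -8*(-6)^3 + 3*(-6)^2 + 2*(-6)^1 = (1728) + (108) + (-12) = 1824; answer 1824
Part III: B2 = 1824; c = 1824; squarings mod 521: 31^1=31, 31^2=440, 31^4=309, 31^8=138, 31^16=288, 31^32=105, 31^64=84, 31^128=283, 31^256=376, 31^512=185, 31^1024=360; 31^1824 = 31^32 * 31^256 * 31^512 * 31^1024 = 309 (mod 521); answer 309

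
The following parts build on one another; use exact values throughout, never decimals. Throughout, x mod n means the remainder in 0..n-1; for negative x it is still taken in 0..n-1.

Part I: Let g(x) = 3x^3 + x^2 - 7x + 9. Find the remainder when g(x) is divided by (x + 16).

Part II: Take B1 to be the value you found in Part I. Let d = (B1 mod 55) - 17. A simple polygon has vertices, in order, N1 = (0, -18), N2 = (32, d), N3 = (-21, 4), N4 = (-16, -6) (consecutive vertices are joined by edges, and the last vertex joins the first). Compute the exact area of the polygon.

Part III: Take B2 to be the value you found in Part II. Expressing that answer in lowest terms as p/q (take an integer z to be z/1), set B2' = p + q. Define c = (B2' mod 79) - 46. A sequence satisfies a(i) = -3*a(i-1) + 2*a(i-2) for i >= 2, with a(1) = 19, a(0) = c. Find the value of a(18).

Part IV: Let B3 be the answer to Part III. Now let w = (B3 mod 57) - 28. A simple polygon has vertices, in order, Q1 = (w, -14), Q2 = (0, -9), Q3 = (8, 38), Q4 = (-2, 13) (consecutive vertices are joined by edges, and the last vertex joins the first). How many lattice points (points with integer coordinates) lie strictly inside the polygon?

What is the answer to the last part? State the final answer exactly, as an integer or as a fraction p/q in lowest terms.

Part I: remainder = value at the root: 3*(-16)^3 + 1*(-16)^2 - 7*(-16)^1 + 9 = (-12288) + (256) + (112) + (9) = -11911; answer -11911
Part II: B1 = -11911; d = 7; cross terms: (0*7 - 32*-18)=576, (32*4 - -21*7)=275, (-21*-6 - -16*4)=190, (-16*-18 - 0*-6)=288; twice the area = |1329| = 1329; area = 1329/2; answer 1329/2
Part III: B2 = 1329/2; threaded value p + q = 1331; c = 21; a(2) = -3*(19) + 2*(21) = -15; iterating: a(2)=-15, a(3)=83, a(4)=-279, a(5)=1003, a(6)=-3567, a(7)=12707, a(8)=-45255, a(9)=161179, a(10)=-574047, a(11)=2044499, a(12)=-7281591, a(13)=25933771, a(14)=-92364495, a(15)=328961027, a(16)=-1171612071, a(17)=4172758267, a(18)=-14861498943; answer -14861498943
Part IV: B3 = -14861498943; w = -7; cross terms: (-7*-9 - 0*-14)=63, (0*38 - 8*-9)=72, (8*13 - -2*38)=180, (-2*-14 - -7*13)=119; twice the area = |434| = 434; area = 217; boundary points = 1 + 1 + 5 + 1 = 8; strictly interior points = area - boundary/2 + 1 = 214; answer 214

214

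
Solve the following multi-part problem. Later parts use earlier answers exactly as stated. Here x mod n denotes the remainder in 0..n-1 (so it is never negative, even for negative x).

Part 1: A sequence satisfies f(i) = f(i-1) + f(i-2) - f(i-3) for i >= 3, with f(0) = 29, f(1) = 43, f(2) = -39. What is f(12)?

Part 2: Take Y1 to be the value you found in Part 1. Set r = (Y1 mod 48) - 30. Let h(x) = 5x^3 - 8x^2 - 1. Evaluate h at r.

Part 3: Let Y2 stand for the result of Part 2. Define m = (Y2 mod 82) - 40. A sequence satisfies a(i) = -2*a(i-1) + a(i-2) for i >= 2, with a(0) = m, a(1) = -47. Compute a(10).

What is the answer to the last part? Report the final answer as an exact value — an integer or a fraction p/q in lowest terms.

94036

Part 1: f(3) = 1*(-39) + 1*(43) - 1*(29) = -25; iterating: f(3)=-25, f(4)=-107, f(5)=-93, f(6)=-175, f(7)=-161, f(8)=-243, f(9)=-229, f(10)=-311, f(11)=-297, f(12)=-379; answer -379
Part 2: Y1 = -379; r = -25; 5*(-25)^3 - 8*(-25)^2 - 1 = (-78125) + (-5000) + (-1) = -83126; answer -83126
Part 3: Y2 = -83126; m = -18; a(2) = -2*(-47) + 1*(-18) = 76; iterating: a(2)=76, a(3)=-199, a(4)=474, a(5)=-1147, a(6)=2768, a(7)=-6683, a(8)=16134, a(9)=-38951, a(10)=94036; answer 94036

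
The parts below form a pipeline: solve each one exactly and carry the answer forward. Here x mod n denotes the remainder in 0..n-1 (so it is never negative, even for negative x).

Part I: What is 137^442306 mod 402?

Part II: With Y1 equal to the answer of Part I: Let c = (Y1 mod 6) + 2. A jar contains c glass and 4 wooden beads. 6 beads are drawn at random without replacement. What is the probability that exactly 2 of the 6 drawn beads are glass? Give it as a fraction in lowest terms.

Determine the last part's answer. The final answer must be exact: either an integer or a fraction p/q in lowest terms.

Part I: squarings mod 402: 137^1=137, 137^2=277, 137^4=349, 137^8=397, 137^16=25, 137^32=223, 137^64=283, 137^128=91, 137^256=241, 137^512=193, 137^1024=265, 137^2048=277, 137^4096=349, 137^8192=397, 137^16384=25, 137^32768=223, 137^65536=283, 137^131072=91, 137^262144=241; 137^442306 = 137^2 * 137^64 * 137^128 * 137^256 * 137^512 * 137^1024 * 137^2048 * 137^4096 * 137^8192 * 137^32768 * 137^131072 * 137^262144 = 91 (mod 402); answer 91
Part II: Y1 = 91; c = 3; total draws C(7,6) = 7; favorable C(3,2)*C(4,4) = 3; P = 3/7; answer 3/7

3/7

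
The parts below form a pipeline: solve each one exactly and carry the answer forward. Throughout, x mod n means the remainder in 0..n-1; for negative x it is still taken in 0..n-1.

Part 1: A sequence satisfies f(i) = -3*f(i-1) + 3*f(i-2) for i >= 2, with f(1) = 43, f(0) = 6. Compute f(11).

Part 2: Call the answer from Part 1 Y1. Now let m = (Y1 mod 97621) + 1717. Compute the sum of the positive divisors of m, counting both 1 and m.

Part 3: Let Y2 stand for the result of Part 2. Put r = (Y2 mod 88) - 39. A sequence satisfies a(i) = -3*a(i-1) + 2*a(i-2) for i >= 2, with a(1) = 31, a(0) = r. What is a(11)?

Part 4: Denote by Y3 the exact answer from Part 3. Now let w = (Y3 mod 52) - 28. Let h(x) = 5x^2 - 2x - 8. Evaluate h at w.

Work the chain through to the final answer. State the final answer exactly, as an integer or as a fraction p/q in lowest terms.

3167

Part 1: f(2) = -3*(43) + 3*(6) = -111; iterating: f(2)=-111, f(3)=462, f(4)=-1719, f(5)=6543, f(6)=-24786, f(7)=93987, f(8)=-356319, f(9)=1350918, f(10)=-5121711, f(11)=19417887; answer 19417887
Part 2: Y1 = 19417887; m = 90646; 90646 = 2 * 61 * 743; sigma = (1 + 2) * (1 + 61) * (1 + 743) = 3 * 62 * 744 = 138384; answer 138384
Part 3: Y2 = 138384; r = 9; a(2) = -3*(31) + 2*(9) = -75; iterating: a(2)=-75, a(3)=287, a(4)=-1011, a(5)=3607, a(6)=-12843, a(7)=45743, a(8)=-162915, a(9)=580231, a(10)=-2066523, a(11)=7360031; answer 7360031
Part 4: Y3 = 7360031; w = -25; 5*(-25)^2 - 2*(-25)^1 - 8 = (3125) + (50) + (-8) = 3167; answer 3167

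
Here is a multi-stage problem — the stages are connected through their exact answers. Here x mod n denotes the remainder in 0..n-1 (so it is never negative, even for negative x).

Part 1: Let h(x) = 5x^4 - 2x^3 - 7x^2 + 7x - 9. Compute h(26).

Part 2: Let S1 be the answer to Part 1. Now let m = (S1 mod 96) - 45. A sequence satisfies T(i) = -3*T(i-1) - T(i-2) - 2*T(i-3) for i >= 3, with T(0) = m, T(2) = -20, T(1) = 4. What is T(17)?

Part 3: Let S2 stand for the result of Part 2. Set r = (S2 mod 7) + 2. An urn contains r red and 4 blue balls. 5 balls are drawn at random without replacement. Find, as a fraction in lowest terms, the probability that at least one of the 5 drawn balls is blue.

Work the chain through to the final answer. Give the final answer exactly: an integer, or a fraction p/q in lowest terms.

Part 1: 5*(26)^4 - 2*(26)^3 - 7*(26)^2 + 7*(26)^1 - 9 = (2284880) + (-35152) + (-4732) + (182) + (-9) = 2245169; answer 2245169
Part 2: S1 = 2245169; m = -28; T(3) = -3*(-20) - 1*(4) - 2*(-28) = 112; iterating: T(3)=112, T(4)=-324, T(5)=900, T(6)=-2600, T(7)=7548, T(8)=-21844, T(9)=63184, T(10)=-182804, T(11)=528916, T(12)=-1530312, T(13)=4427628, T(14)=-12810404, T(15)=37064208, T(16)=-107237476, T(17)=310269028; answer 310269028
Part 3: S2 = 310269028; r = 8; total draws C(12,5) = 792; complement C(8,5) = 56; favorable 792 - 56 = 736; P = 92/99; answer 92/99

92/99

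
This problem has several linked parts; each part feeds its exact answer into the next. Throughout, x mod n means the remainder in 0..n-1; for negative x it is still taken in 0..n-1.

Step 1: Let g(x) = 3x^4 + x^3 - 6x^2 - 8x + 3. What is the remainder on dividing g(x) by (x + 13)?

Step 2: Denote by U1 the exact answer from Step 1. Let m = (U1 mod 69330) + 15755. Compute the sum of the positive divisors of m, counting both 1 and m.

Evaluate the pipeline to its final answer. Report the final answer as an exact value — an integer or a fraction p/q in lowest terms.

Step 1: remainder = value at the root: 3*(-13)^4 + 1*(-13)^3 - 6*(-13)^2 - 8*(-13)^1 + 3 = (85683) + (-2197) + (-1014) + (104) + (3) = 82579; answer 82579
Step 2: U1 = 82579; m = 29004; 29004 = 2^2 * 3 * 2417; sigma = (1 + 2 + 4) * (1 + 3) * (1 + 2417) = 7 * 4 * 2418 = 67704; answer 67704

67704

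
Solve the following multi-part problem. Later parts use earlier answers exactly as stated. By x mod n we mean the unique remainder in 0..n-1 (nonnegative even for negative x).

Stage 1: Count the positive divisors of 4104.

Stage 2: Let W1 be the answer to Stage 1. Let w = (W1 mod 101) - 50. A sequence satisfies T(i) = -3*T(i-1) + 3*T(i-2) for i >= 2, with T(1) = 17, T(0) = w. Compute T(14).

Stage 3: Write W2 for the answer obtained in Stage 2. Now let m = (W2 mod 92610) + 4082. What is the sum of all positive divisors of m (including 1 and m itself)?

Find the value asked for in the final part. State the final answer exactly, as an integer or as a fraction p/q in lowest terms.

42240

Stage 1: 4104 = 2^3 * 3^3 * 19; number of divisors = (3+1) * (3+1) * (1+1) = 32; answer 32
Stage 2: W1 = 32; w = -18; T(2) = -3*(17) + 3*(-18) = -105; iterating: T(2)=-105, T(3)=366, T(4)=-1413, T(5)=5337, T(6)=-20250, T(7)=76761, T(8)=-291033, T(9)=1103382, T(10)=-4183245, T(11)=15859881, T(12)=-60129378, T(13)=227967777, T(14)=-864291465; answer -864291465
Stage 3: W2 = -864291465; m = 41747; 41747 = 109 * 383; sigma = (1 + 109) * (1 + 383) = 110 * 384 = 42240; answer 42240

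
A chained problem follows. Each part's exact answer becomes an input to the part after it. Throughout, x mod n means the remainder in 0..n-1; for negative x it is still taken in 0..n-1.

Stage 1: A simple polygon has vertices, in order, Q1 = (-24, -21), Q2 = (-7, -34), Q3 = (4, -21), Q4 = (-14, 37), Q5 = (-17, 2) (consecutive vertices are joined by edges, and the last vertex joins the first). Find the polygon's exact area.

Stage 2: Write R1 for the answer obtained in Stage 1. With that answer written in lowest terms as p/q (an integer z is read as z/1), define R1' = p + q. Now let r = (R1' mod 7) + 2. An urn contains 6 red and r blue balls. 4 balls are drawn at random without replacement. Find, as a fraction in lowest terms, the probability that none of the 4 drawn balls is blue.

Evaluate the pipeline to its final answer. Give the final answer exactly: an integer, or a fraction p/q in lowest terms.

1/33

Stage 1: cross terms: (-24*-34 - -7*-21)=669, (-7*-21 - 4*-34)=283, (4*37 - -14*-21)=-146, (-14*2 - -17*37)=601, (-17*-21 - -24*2)=405; twice the area = |1812| = 1812; area = 906; answer 906
Stage 2: R1 = 906; threaded value p + q = 907; r = 6; total draws C(12,4) = 495; favorable C(6,4) = 15; P = 1/33; answer 1/33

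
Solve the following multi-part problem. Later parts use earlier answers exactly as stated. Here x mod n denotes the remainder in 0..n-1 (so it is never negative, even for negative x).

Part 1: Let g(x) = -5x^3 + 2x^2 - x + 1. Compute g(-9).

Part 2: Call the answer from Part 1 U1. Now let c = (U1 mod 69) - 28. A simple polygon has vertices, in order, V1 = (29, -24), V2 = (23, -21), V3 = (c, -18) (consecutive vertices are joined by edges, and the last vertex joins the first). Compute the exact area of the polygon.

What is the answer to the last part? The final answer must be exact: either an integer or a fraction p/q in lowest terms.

69/2

Part 1: -5*(-9)^3 + 2*(-9)^2 - 1*(-9)^1 + 1 = (3645) + (162) + (9) + (1) = 3817; answer 3817
Part 2: U1 = 3817; c = -6; cross terms: (29*-21 - 23*-24)=-57, (23*-18 - -6*-21)=-540, (-6*-24 - 29*-18)=666; twice the area = |69| = 69; area = 69/2; answer 69/2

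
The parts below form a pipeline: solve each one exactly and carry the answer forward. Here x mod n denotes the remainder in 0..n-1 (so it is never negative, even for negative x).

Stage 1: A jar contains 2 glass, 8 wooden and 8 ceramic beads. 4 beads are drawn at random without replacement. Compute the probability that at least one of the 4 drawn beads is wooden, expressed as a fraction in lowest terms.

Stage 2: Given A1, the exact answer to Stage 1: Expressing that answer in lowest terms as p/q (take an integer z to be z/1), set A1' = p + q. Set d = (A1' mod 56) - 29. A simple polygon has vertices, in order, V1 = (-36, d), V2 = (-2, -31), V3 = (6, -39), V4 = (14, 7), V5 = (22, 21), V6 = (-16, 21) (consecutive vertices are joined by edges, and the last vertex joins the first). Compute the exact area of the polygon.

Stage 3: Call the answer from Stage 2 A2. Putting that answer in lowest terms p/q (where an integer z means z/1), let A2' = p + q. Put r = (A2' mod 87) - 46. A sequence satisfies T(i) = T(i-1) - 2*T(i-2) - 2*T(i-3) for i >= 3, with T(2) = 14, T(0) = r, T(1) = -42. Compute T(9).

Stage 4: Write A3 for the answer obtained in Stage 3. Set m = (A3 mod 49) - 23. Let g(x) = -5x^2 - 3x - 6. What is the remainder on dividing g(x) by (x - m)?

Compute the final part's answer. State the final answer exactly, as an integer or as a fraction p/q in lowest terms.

-2148

Stage 1: total draws C(18,4) = 3060; complement C(10,4) = 210; favorable 3060 - 210 = 2850; P = 95/102; answer 95/102
Stage 2: A1 = 95/102; threaded value p + q = 197; d = 0; cross terms: (-36*-31 - -2*0)=1116, (-2*-39 - 6*-31)=264, (6*7 - 14*-39)=588, (14*21 - 22*7)=140, (22*21 - -16*21)=798, (-16*0 - -36*21)=756; twice the area = |3662| = 3662; area = 1831; answer 1831
Stage 3: A2 = 1831; threaded value p + q = 1832; r = -41; T(3) = 1*(14) - 2*(-42) - 2*(-41) = 180; iterating: T(3)=180, T(4)=236, T(5)=-152, T(6)=-984, T(7)=-1152, T(8)=1120, T(9)=5392; answer 5392
Stage 4: A3 = 5392; m = -21; remainder = value at the root: -5*(-21)^2 - 3*(-21)^1 - 6 = (-2205) + (63) + (-6) = -2148; answer -2148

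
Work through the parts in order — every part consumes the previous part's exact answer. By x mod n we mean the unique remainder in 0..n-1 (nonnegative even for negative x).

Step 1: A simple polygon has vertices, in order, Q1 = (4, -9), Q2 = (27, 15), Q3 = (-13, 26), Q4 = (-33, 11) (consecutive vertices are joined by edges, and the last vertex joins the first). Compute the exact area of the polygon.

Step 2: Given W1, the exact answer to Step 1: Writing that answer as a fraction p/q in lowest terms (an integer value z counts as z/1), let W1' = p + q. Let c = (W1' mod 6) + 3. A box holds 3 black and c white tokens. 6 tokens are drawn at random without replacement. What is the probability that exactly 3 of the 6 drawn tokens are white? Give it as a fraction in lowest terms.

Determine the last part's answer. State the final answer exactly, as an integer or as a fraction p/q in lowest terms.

4/33

Step 1: cross terms: (4*15 - 27*-9)=303, (27*26 - -13*15)=897, (-13*11 - -33*26)=715, (-33*-9 - 4*11)=253; twice the area = |2168| = 2168; area = 1084; answer 1084
Step 2: W1 = 1084; threaded value p + q = 1085; c = 8; total draws C(11,6) = 462; favorable C(8,3)*C(3,3) = 56; P = 4/33; answer 4/33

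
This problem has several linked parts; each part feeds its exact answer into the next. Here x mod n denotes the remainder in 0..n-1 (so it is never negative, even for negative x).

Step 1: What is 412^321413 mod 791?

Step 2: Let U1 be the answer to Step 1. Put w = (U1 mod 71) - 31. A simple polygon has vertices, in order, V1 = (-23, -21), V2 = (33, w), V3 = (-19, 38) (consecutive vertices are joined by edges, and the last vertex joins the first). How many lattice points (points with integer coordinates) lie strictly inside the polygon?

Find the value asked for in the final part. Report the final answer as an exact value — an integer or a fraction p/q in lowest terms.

Step 1: squarings mod 791: 412^1=412, 412^2=470, 412^4=211, 412^8=225, 412^16=1, 412^32=1, 412^64=1, 412^128=1, 412^256=1, 412^512=1, 412^1024=1, 412^2048=1, 412^4096=1, 412^8192=1, 412^16384=1, 412^32768=1, 412^65536=1, 412^131072=1, 412^262144=1; 412^321413 = 412^1 * 412^4 * 412^128 * 412^256 * 412^512 * 412^1024 * 412^8192 * 412^16384 * 412^32768 * 412^262144 = 713 (mod 791); answer 713
Step 2: U1 = 713; w = -28; cross terms: (-23*-28 - 33*-21)=1337, (33*38 - -19*-28)=722, (-19*-21 - -23*38)=1273; twice the area = |3332| = 3332; area = 1666; boundary points = 7 + 2 + 1 = 10; strictly interior points = area - boundary/2 + 1 = 1662; answer 1662

1662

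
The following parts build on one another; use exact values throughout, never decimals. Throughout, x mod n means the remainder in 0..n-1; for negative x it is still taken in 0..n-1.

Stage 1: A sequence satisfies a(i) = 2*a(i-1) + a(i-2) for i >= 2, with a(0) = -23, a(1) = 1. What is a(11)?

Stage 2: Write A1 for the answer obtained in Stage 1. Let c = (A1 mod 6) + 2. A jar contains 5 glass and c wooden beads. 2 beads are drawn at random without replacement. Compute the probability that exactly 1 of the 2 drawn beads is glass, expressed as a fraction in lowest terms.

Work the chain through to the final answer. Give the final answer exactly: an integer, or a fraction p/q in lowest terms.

15/28

Stage 1: a(2) = 2*(1) + 1*(-23) = -21; iterating: a(2)=-21, a(3)=-41, a(4)=-103, a(5)=-247, a(6)=-597, a(7)=-1441, a(8)=-3479, a(9)=-8399, a(10)=-20277, a(11)=-48953; answer -48953
Stage 2: A1 = -48953; c = 3; total draws C(8,2) = 28; favorable C(5,1)*C(3,1) = 15; P = 15/28; answer 15/28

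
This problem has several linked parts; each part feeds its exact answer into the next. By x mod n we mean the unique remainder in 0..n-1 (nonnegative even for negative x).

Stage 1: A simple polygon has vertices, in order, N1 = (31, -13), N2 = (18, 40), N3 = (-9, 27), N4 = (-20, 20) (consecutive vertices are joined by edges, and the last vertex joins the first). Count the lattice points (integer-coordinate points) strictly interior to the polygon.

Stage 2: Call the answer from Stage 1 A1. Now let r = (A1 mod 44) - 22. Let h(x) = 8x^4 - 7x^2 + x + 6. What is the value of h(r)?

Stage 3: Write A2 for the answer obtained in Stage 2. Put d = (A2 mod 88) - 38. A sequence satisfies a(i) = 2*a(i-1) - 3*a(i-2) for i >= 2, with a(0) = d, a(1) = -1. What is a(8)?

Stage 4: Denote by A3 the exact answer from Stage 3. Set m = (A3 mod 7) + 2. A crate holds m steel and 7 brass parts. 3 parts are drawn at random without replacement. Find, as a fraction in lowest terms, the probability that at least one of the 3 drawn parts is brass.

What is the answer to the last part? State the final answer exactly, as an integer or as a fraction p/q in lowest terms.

Stage 1: cross terms: (31*40 - 18*-13)=1474, (18*27 - -9*40)=846, (-9*20 - -20*27)=360, (-20*-13 - 31*20)=-360; twice the area = |2320| = 2320; area = 1160; boundary points = 1 + 1 + 1 + 3 = 6; strictly interior points = area - boundary/2 + 1 = 1158; answer 1158
Stage 2: A1 = 1158; r = -8; 8*(-8)^4 - 7*(-8)^2 + 1*(-8)^1 + 6 = (32768) + (-448) + (-8) + (6) = 32318; answer 32318
Stage 3: A2 = 32318; d = -16; a(2) = 2*(-1) - 3*(-16) = 46; iterating: a(2)=46, a(3)=95, a(4)=52, a(5)=-181, a(6)=-518, a(7)=-493, a(8)=568; answer 568
Stage 4: A3 = 568; m = 3; total draws C(10,3) = 120; complement C(3,3) = 1; favorable 120 - 1 = 119; P = 119/120; answer 119/120

119/120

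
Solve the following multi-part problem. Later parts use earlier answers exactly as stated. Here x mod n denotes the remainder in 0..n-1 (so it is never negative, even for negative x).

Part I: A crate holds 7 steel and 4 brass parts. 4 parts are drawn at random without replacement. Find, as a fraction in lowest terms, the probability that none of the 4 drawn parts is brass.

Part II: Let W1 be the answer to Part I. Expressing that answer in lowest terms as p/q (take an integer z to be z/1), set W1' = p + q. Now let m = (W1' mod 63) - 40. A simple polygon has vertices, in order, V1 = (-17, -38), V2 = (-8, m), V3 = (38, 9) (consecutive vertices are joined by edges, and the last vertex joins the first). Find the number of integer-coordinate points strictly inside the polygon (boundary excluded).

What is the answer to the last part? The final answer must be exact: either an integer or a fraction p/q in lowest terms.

8

Part I: total draws C(11,4) = 330; favorable C(7,4) = 35; P = 7/66; answer 7/66
Part II: W1 = 7/66; threaded value p + q = 73; m = -30; cross terms: (-17*-30 - -8*-38)=206, (-8*9 - 38*-30)=1068, (38*-38 - -17*9)=-1291; twice the area = |-17| = 17; area = 17/2; boundary points = 1 + 1 + 1 = 3; strictly interior points = area - boundary/2 + 1 = 8; answer 8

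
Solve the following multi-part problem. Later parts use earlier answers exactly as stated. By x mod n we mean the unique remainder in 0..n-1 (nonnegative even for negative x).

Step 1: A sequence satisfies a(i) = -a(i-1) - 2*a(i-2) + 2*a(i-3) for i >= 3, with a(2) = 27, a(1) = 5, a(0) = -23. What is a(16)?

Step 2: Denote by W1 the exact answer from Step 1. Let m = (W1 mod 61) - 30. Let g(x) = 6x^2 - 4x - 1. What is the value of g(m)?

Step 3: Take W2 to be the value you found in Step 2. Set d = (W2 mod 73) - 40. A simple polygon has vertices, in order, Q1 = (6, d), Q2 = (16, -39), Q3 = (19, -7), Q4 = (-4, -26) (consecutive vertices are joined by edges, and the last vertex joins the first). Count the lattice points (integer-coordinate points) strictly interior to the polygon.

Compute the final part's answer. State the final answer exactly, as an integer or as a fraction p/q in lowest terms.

Step 1: a(3) = -1*(27) - 2*(5) + 2*(-23) = -83; iterating: a(3)=-83, a(4)=39, a(5)=181, a(6)=-425, a(7)=141, a(8)=1071, a(9)=-2203, a(10)=343, a(11)=6205, a(12)=-11297, a(13)=-427, a(14)=35431, a(15)=-57171, a(16)=-14545; answer -14545
Step 2: W1 = -14545; m = 4; 6*(4)^2 - 4*(4)^1 - 1 = (96) + (-16) + (-1) = 79; answer 79
Step 3: W2 = 79; d = -34; cross terms: (6*-39 - 16*-34)=310, (16*-7 - 19*-39)=629, (19*-26 - -4*-7)=-522, (-4*-34 - 6*-26)=292; twice the area = |709| = 709; area = 709/2; boundary points = 5 + 1 + 1 + 2 = 9; strictly interior points = area - boundary/2 + 1 = 351; answer 351

351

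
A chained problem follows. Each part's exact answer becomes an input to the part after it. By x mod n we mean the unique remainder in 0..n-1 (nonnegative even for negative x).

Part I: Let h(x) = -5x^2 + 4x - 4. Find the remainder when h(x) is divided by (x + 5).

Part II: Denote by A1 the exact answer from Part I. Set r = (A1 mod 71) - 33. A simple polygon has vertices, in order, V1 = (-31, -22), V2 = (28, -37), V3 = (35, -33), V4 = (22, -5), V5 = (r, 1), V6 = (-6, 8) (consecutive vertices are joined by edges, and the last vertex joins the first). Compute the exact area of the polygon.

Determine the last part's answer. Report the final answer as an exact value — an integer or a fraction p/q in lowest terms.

1748

Part I: remainder = value at the root: -5*(-5)^2 + 4*(-5)^1 - 4 = (-125) + (-20) + (-4) = -149; answer -149
Part II: A1 = -149; r = 31; cross terms: (-31*-37 - 28*-22)=1763, (28*-33 - 35*-37)=371, (35*-5 - 22*-33)=551, (22*1 - 31*-5)=177, (31*8 - -6*1)=254, (-6*-22 - -31*8)=380; twice the area = |3496| = 3496; area = 1748; answer 1748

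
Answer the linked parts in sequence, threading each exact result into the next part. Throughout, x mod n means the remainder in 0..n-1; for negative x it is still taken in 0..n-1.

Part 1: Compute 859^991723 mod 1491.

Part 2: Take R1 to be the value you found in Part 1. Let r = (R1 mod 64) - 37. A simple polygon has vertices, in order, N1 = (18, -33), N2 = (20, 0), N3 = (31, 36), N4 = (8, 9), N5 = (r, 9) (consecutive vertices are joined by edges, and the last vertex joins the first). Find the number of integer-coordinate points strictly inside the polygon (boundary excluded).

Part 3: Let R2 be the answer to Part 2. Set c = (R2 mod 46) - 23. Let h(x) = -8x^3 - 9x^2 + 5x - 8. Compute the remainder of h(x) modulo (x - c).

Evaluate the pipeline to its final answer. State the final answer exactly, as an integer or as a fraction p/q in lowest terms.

Part 1: squarings mod 1491: 859^1=859, 859^2=1327, 859^4=58, 859^8=382, 859^16=1297, 859^32=361, 859^64=604, 859^128=1012, 859^256=1318, 859^512=109, 859^1024=1444, 859^2048=718, 859^4096=1129, 859^8192=1327, 859^16384=58, 859^32768=382, 859^65536=1297, 859^131072=361, 859^262144=604, 859^524288=1012; 859^991723 = 859^1 * 859^2 * 859^8 * 859^32 * 859^64 * 859^128 * 859^256 * 859^8192 * 859^65536 * 859^131072 * 859^262144 * 859^524288 = 397 (mod 1491); answer 397
Part 2: R1 = 397; r = -24; cross terms: (18*0 - 20*-33)=660, (20*36 - 31*0)=720, (31*9 - 8*36)=-9, (8*9 - -24*9)=288, (-24*-33 - 18*9)=630; twice the area = |2289| = 2289; area = 2289/2; boundary points = 1 + 1 + 1 + 32 + 42 = 77; strictly interior points = area - boundary/2 + 1 = 1107; answer 1107
Part 3: R2 = 1107; c = -20; remainder = value at the root: -8*(-20)^3 - 9*(-20)^2 + 5*(-20)^1 - 8 = (64000) + (-3600) + (-100) + (-8) = 60292; answer 60292

60292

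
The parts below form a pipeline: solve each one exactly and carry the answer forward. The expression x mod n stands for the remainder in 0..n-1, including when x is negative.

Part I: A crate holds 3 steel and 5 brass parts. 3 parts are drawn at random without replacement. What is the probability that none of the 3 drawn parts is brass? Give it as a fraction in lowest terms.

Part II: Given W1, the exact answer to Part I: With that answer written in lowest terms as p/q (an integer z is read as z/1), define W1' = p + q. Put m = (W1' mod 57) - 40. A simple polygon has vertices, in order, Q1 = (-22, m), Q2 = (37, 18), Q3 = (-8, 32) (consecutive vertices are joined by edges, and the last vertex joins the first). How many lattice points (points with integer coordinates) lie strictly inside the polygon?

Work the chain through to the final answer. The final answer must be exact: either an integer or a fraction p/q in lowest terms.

1717

Part I: total draws C(8,3) = 56; favorable C(3,3) = 1; P = 1/56; answer 1/56
Part II: W1 = 1/56; threaded value p + q = 57; m = -40; cross terms: (-22*18 - 37*-40)=1084, (37*32 - -8*18)=1328, (-8*-40 - -22*32)=1024; twice the area = |3436| = 3436; area = 1718; boundary points = 1 + 1 + 2 = 4; strictly interior points = area - boundary/2 + 1 = 1717; answer 1717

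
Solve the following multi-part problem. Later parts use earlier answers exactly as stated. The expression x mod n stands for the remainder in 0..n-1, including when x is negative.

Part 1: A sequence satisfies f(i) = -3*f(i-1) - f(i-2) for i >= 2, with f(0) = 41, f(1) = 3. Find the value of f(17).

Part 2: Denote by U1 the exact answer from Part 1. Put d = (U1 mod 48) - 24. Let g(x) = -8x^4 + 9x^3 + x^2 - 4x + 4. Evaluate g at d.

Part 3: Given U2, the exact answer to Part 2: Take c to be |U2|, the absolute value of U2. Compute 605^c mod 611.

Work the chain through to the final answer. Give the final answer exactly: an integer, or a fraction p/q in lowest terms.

601

Part 1: f(2) = -3*(3) - 1*(41) = -50; iterating: f(2)=-50, f(3)=147, f(4)=-391, f(5)=1026, f(6)=-2687, f(7)=7035, f(8)=-18418, f(9)=48219, f(10)=-126239, f(11)=330498, f(12)=-865255, f(13)=2265267, f(14)=-5930546, f(15)=15526371, f(16)=-40648567, f(17)=106419330; answer 106419330
Part 2: U1 = 106419330; d = -6; -8*(-6)^4 + 9*(-6)^3 + 1*(-6)^2 - 4*(-6)^1 + 4 = (-10368) + (-1944) + (36) + (24) + (4) = -12248; answer -12248
Part 3: U2 = -12248; c = 12248; squarings mod 611: 605^1=605, 605^2=36, 605^4=74, 605^8=588, 605^16=529, 605^32=3, 605^64=9, 605^128=81, 605^256=451, 605^512=549, 605^1024=178, 605^2048=523, 605^4096=412, 605^8192=497; 605^12248 = 605^8 * 605^16 * 605^64 * 605^128 * 605^256 * 605^512 * 605^1024 * 605^2048 * 605^8192 = 601 (mod 611); answer 601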